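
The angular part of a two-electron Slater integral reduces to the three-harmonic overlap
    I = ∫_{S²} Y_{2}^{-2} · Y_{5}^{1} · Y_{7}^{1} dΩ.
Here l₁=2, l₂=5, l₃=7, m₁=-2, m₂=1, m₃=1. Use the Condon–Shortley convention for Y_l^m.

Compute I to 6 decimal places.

Checks pass: Σm=0; 14 even; l₃=7∈[3,7].
(2·2+1)(2·5+1)(2·7+1) = 825
Δ: 0! 4! 10! / 15! → 1/15015
sum: t=0:+1/57600 = 1/57600
3j²(2 5 7; 0 0 0) = Δ·Π!·Σ² = 21/715  (sign -1)
sum: t=0:+1/414720 = 1/414720
3j²(2 5 7; -2 1 1) = Δ·Π!·Σ² = 2/429  (sign +1)
combine: 4πI² = 825·21/715·2/429 = 210/1859
take √, sign -1: I = -0.09481237

-0.094812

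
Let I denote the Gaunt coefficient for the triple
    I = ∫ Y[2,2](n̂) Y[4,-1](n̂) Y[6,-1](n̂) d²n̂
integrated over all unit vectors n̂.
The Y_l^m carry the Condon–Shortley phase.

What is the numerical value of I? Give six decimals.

m-sum 0 ✓  L=12 even ✓  2≤6≤6 ✓
Π(2lᵢ+1) = 5×9×13 = 585
triangle coeff Δ(2,4,6) = 1/6435
Σ_t [0,0]: t=0:+1/2304 = 1/2304
(3j)²=5/143 [(2 4 6; 0 0 0)], sign=+1
Σ_t [0,0]: t=0:+1/17280 = 1/17280
(3j)²=7/1287 [(2 4 6; 2 -1 -1)], sign=-1
⇒ 4πI² = 175/1573
I = (-1)√(175/1573/(4π)) = -0.09409136

-0.094091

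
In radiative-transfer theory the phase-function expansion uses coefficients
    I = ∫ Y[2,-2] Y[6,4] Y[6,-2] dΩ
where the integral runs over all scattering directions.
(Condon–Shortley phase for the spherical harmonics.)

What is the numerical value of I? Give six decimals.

-0.153870

Rules hold: Σm=0, L=14 even, 4≤6≤8.
N = 5·13·13 = 845
Δ = 2!·2!·10!/15! = 1/90090
Racah Σ t=0..2: t=0:+1/69120 t=1:−1/14400 t=2:+1/69120 = -7/172800
⇒ 3j(2 6 6; 0 0 0)² = 14/715, sgn -1
Racah Σ t=2..2: t=2:+1/322560 = 1/322560
⇒ 3j(2 6 6; -2 4 -2)² = 18/1001, sgn +1
4πI² = N·(3j₀)²·(3jₘ)² = 36/121
I = -1·√(0.297521/4π) = -0.15386989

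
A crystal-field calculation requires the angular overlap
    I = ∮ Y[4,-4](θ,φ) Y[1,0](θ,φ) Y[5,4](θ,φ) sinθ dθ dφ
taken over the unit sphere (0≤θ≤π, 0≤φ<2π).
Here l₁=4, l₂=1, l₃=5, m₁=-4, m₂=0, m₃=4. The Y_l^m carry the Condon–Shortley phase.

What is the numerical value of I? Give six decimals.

m-sum 0 ✓  L=10 even ✓  3≤5≤5 ✓
Π(2lᵢ+1) = 9×3×11 = 297
triangle coeff Δ(4,1,5) = 1/495
Σ_t [0,0]: t=0:+1/576 = 1/576
(3j)²=5/99 [(4 1 5; 0 0 0)], sign=-1
Σ_t [0,0]: t=0:+1/40320 = 1/40320
(3j)²=1/55 [(4 1 5; -4 0 4)], sign=-1
⇒ 4πI² = 3/11
I = (+1)√(3/11/(4π)) = 0.14731920

0.147319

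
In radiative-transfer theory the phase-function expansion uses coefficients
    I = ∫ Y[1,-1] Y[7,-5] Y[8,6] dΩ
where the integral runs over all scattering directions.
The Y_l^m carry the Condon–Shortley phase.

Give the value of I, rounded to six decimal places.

Rules hold: Σm=0, L=16 even, 6≤8≤8.
N = 3·15·17 = 765
Δ = 0!·2!·14!/17! = 1/2040
Racah Σ t=0..0: t=0:+1/25401600 = 1/25401600
⇒ 3j(1 7 8; 0 0 0)² = 8/255, sgn +1
Racah Σ t=0..0: t=0:+1/1916006400 = 1/1916006400
⇒ 3j(1 7 8; -1 -5 6)² = 91/2040, sgn +1
4πI² = N·(3j₀)²·(3jₘ)² = 91/85
I = +1·√(1.07059/4π) = 0.29188132

0.291881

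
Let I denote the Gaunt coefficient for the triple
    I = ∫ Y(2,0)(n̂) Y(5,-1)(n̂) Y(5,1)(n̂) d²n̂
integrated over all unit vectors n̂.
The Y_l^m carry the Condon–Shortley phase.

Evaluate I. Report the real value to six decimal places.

-0.145565

Rules hold: Σm=0, L=12 even, 3≤5≤7.
N = 5·11·11 = 605
Δ = 2!·2!·8!/13! = 1/38610
Racah Σ t=0..2: t=0:+1/2880 t=1:−1/576 t=2:+1/2880 = -1/960
⇒ 3j(2 5 5; 0 0 0)² = 10/429, sgn +1
Racah Σ t=0..2: t=0:+1/2304 t=1:−1/720 t=2:+1/5760 = -1/1280
⇒ 3j(2 5 5; 0 -1 1)² = 27/1430, sgn -1
4πI² = N·(3j₀)²·(3jₘ)² = 45/169
I = -1·√(0.266272/4π) = -0.14556534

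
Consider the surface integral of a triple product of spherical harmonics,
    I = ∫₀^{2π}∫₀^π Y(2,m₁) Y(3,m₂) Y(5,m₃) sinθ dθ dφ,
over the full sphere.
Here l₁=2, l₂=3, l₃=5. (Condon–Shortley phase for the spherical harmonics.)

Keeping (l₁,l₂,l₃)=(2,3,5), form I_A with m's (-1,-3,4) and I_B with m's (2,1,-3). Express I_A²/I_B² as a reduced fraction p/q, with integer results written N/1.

6/5

Shared (l₁,l₂,l₃)=(2,3,5): N and (l;000)² cancel in I_A²/I_B².
A: Δ = 0!·4!·6!/11! = 1/2310; Racah Σ t=0..0: t=0:+1/4320 = 1/4320; ⇒ 3j(2 3 5; -1 -3 4)² = 2/55, sgn -1
B: Δ = 0!·4!·6!/11! = 1/2310; Racah Σ t=0..0: t=0:+1/1152 = 1/1152; ⇒ 3j(2 3 5; 2 1 -3)² = 1/33, sgn +1
I_A²/I_B² = (2/55)/(1/33) = 6/5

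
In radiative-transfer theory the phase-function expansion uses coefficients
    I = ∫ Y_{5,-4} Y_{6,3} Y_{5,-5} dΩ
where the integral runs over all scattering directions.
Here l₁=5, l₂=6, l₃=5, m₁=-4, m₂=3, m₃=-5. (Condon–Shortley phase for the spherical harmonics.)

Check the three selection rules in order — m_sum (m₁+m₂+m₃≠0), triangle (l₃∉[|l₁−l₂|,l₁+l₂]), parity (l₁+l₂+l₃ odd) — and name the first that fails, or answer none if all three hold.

m_sum

Σmᵢ = -6  ✗
l₃∈[|l₁−l₂|,l₁+l₂]=[1,11], have l₃=5
Σlᵢ = 16 ⇒ even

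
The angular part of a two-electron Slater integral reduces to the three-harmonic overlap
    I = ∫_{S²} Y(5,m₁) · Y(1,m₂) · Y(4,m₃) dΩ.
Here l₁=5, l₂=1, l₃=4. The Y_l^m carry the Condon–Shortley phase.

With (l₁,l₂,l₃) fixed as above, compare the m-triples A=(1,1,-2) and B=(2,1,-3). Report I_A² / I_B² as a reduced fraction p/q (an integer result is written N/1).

Shared (l₁,l₂,l₃)=(5,1,4): N and (l;000)² cancel in I_A²/I_B².
A: Δ = 2!·8!·0!/11! = 1/495; Racah Σ t=2..2: t=2:+1/2880 = 1/2880; ⇒ 3j(5 1 4; 1 1 -2)² = 2/165, sgn +1
B: Δ = 2!·8!·0!/11! = 1/495; Racah Σ t=2..2: t=2:+1/10080 = 1/10080; ⇒ 3j(5 1 4; 2 1 -3)² = 1/165, sgn -1
I_A²/I_B² = (2/165)/(1/165) = 2/1

2/1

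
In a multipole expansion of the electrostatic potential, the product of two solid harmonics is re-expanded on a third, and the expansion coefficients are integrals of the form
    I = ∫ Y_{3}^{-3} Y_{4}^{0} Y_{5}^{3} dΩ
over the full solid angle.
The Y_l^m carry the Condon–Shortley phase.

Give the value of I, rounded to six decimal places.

Rules hold: Σm=0, L=12 even, 1≤5≤7.
N = 7·9·11 = 693
Δ = 2!·4!·6!/13! = 1/180180
Racah Σ t=0..2: t=0:+1/576 t=1:−1/144 t=2:+1/576 = -1/288
⇒ 3j(3 4 5; 0 0 0)² = 20/1001, sgn +1
Racah Σ t=2..2: t=2:+1/2304 = 1/2304
⇒ 3j(3 4 5; -3 0 3)² = 5/143, sgn +1
4πI² = N·(3j₀)²·(3jₘ)² = 900/1859
I = +1·√(0.484131/4π) = 0.19628026

0.196280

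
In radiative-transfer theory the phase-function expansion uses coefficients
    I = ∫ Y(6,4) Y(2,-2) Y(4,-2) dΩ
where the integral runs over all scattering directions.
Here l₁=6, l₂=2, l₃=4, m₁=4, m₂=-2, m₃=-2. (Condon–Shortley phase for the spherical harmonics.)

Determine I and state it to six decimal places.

m-sum 0 ✓  L=12 even ✓  4≤4≤8 ✓
Π(2lᵢ+1) = 13×5×9 = 585
triangle coeff Δ(6,2,4) = 1/6435
Σ_t [2,2]: t=2:+1/2304 = 1/2304
(3j)²=5/143 [(6 2 4; 0 0 0)], sign=+1
Σ_t [0,0]: t=0:+1/34560 = 1/34560
(3j)²=14/429 [(6 2 4; 4 -2 -2)], sign=+1
⇒ 4πI² = 1050/1573
I = (+1)√(1050/1573/(4π)) = 0.23047581

0.230476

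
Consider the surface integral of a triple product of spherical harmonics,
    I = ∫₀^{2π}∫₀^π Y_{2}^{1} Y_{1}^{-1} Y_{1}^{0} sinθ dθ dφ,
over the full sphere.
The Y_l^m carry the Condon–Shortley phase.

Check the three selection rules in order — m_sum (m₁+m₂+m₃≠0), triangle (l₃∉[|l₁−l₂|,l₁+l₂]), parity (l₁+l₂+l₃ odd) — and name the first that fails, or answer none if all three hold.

none

azimuthal sum: 1 − 1 + 0 = 0  ✓
1 ≤ 1 ≤ 3 (triangle on l)  ✓
L = 2 + 1 + 1 = 4 (even)  ✓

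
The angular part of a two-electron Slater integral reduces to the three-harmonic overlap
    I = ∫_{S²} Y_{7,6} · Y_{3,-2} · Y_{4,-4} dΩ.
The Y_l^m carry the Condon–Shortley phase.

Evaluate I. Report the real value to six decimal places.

0.241725

m-sum 0 ✓  L=14 even ✓  4≤4≤10 ✓
Π(2lᵢ+1) = 15×7×9 = 945
triangle coeff Δ(7,3,4) = 1/45045
Σ_t [3,3]: t=3:−1/20736 = -1/20736
(3j)²=35/1287 [(7 3 4; 0 0 0)], sign=-1
Σ_t [1,1]: t=1:−1/4838400 = -1/4838400
(3j)²=1/35 [(7 3 4; 6 -2 -4)], sign=-1
⇒ 4πI² = 105/143
I = (+1)√(105/143/(4π)) = 0.24172507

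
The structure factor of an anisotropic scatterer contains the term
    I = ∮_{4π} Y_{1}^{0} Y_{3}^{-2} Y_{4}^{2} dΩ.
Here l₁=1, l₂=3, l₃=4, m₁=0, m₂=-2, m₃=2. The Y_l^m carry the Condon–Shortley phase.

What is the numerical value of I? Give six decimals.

0.213244

Rules hold: Σm=0, L=8 even, 2≤4≤4.
N = 3·7·9 = 189
Δ = 0!·2!·6!/9! = 1/252
Racah Σ t=0..0: t=0:+1/36 = 1/36
⇒ 3j(1 3 4; 0 0 0)² = 4/63, sgn +1
Racah Σ t=0..0: t=0:+1/120 = 1/120
⇒ 3j(1 3 4; 0 -2 2)² = 1/21, sgn +1
4πI² = N·(3j₀)²·(3jₘ)² = 4/7
I = +1·√(0.571429/4π) = 0.21324362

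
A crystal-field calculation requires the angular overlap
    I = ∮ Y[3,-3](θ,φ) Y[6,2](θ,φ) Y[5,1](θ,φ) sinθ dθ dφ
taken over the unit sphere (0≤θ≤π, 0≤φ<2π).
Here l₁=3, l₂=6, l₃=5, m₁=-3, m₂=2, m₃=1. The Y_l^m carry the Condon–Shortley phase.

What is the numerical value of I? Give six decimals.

m-sum 0 ✓  L=14 even ✓  3≤5≤9 ✓
Π(2lᵢ+1) = 7×13×11 = 1001
triangle coeff Δ(3,6,5) = 1/675675
Σ_t [1,3]: t=1:−1/8640 t=2:+1/2304 t=3:−1/8640 = 7/34560
(3j)²=7/429 [(3 6 5; 0 0 0)], sign=-1
Σ_t [4,4]: t=4:+1/27648 = 1/27648
(3j)²=10/429 [(3 6 5; -3 2 1)], sign=+1
⇒ 4πI² = 490/1287
I = (-1)√(490/1287/(4π)) = -0.17406195

-0.174062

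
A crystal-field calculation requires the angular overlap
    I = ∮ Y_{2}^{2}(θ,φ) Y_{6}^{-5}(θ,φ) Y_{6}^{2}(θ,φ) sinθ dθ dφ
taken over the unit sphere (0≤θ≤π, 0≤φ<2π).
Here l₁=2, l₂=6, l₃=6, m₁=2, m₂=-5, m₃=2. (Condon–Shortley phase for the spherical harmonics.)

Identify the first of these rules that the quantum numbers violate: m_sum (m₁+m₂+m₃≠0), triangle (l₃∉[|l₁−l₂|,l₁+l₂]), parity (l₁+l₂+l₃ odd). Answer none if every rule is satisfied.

m_sum

Σmᵢ = -1  ✗
l₃∈[|l₁−l₂|,l₁+l₂]=[4,8], have l₃=6
Σlᵢ = 14 ⇒ even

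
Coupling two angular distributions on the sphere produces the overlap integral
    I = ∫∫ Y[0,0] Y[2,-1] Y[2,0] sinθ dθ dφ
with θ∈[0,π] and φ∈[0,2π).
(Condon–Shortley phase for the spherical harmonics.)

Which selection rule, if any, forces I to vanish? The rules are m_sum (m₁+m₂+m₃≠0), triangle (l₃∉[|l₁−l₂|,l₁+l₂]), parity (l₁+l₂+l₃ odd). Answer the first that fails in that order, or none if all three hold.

m_sum

m₁+m₂+m₃ = 0 − 1 + 0 = -1  ✗
triangle: |0−2|=2 ≤ l₃=2 ≤ 0+2=2
parity: l₁+l₂+l₃ = 4 is even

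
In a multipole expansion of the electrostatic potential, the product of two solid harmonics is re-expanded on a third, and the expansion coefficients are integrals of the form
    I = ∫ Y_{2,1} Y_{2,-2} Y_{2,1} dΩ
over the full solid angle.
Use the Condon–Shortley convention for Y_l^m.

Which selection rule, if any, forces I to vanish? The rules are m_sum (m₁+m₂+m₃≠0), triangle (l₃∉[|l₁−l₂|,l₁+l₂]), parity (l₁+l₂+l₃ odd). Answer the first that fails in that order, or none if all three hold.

m₁+m₂+m₃ = 1 − 2 + 1 = 0  ✓
triangle: |2−2|=0 ≤ l₃=2 ≤ 2+2=4  ✓
parity: l₁+l₂+l₃ = 6 is even  ✓

none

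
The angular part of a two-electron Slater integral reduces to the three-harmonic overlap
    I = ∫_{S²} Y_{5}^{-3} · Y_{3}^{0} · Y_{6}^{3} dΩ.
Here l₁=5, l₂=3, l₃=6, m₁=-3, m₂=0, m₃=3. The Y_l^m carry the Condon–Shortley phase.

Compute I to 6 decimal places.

0.036034

Rules hold: Σm=0, L=14 even, 2≤6≤8.
N = 11·7·13 = 1001
Δ = 2!·8!·4!/15! = 1/675675
Racah Σ t=0..2: t=0:+1/8640 t=1:−1/2304 t=2:+1/8640 = -7/34560
⇒ 3j(5 3 6; 0 0 0)² = 7/429, sgn -1
Racah Σ t=0..2: t=0:+1/483840 t=1:−1/20160 t=2:+1/17280 = 1/96768
⇒ 3j(5 3 6; -3 0 3)² = 1/1001, sgn -1
4πI² = N·(3j₀)²·(3jₘ)² = 7/429
I = +1·√(0.016317/4π) = 0.03603425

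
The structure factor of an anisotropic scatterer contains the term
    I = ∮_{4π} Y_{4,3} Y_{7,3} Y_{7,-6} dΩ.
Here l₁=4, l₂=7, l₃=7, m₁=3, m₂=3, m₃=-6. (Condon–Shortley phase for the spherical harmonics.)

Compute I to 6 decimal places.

m-sum 0 ✓  L=18 even ✓  3≤7≤11 ✓
Π(2lᵢ+1) = 9×15×15 = 2025
triangle coeff Δ(4,7,7) = 1/58198140
Σ_t [0,4]: t=0:+1/17418240 t=1:−1/622080 t=2:+1/230400 t=3:−1/622080 t=4:+1/17418240 = 1/806400
(3j)²=2268/230945 [(4 7 7; 0 0 0)], sign=-1
Σ_t [0,1]: t=0:+1/522547200 t=1:−1/52254720 = -1/58060800
(3j)²=9/646 [(4 7 7; 3 3 -6)], sign=+1
⇒ 4πI² = 4133430/14919047
I = (-1)√(4133430/14919047/(4π)) = -0.14848406

-0.148484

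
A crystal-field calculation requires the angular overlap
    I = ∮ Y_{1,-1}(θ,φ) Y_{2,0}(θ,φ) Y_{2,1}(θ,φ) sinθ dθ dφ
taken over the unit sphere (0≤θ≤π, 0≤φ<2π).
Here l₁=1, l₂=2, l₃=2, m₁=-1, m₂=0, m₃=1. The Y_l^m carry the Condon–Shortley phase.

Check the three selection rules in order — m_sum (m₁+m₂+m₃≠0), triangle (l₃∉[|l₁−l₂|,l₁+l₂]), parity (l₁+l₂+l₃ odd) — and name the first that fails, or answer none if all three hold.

Σmᵢ = 0  ✓
l₃∈[|l₁−l₂|,l₁+l₂]=[1,3], have l₃=2  ✓
Σlᵢ = 5 ⇒ odd  ✗

parity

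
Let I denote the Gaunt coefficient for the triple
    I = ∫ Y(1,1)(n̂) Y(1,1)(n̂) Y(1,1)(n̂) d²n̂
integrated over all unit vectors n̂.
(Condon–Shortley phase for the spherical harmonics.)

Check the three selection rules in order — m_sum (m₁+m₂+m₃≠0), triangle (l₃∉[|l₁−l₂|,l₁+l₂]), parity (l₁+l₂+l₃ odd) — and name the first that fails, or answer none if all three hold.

Σmᵢ = 3  ✗
l₃∈[|l₁−l₂|,l₁+l₂]=[0,2], have l₃=1
Σlᵢ = 3 ⇒ odd

m_sum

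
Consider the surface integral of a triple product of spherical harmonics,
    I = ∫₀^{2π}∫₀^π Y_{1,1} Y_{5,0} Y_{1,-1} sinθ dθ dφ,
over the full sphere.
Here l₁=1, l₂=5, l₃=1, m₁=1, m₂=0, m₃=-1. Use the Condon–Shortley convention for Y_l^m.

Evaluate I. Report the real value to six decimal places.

0.000000

|1−5|≤1≤1+5 violated ⇒ I = 0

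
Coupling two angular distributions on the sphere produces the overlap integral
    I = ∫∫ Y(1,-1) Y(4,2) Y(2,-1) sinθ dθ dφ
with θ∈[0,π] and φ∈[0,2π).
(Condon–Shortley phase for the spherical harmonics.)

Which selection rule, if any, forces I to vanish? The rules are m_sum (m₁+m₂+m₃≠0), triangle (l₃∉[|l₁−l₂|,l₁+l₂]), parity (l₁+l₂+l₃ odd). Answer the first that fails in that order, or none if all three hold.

azimuthal sum: -1 + 2 − 1 = 0  ✓
3 ≤ 2 ≤ 5 (triangle on l)  ✗
L = 1 + 4 + 2 = 7 (odd)

triangle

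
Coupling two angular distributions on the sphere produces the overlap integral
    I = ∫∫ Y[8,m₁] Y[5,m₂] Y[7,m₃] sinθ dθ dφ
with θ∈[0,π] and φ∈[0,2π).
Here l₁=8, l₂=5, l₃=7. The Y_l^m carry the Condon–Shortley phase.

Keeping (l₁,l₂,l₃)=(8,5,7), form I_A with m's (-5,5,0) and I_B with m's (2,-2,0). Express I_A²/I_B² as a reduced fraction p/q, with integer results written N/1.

10725/1681

Shared (l₁,l₂,l₃)=(8,5,7): N and (l;000)² cancel in I_A²/I_B².
A: Δ = 6!·10!·4!/21! = 1/814773960; Racah Σ t=6..6: t=6:+1/522547200 = 1/522547200; ⇒ 3j(8 5 7; -5 5 0)² = 5/323, sgn -1
B: Δ = 6!·10!·4!/21! = 1/814773960; Racah Σ t=0..3: t=0:+1/74649600 t=1:−1/6912000 t=2:+1/4976640 t=3:−1/26127360 = 41/1306368000; ⇒ 3j(8 5 7; 2 -2 0)² = 1681/692835, sgn -1
I_A²/I_B² = (5/323)/(1681/692835) = 10725/1681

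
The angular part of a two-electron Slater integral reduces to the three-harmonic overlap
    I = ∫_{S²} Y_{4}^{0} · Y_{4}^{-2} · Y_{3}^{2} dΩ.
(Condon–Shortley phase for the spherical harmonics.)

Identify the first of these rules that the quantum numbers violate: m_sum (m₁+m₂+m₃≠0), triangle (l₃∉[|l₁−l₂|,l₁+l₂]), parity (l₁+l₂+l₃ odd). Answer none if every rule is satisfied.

parity

Σmᵢ = 0  ✓
l₃∈[|l₁−l₂|,l₁+l₂]=[0,8], have l₃=3  ✓
Σlᵢ = 11 ⇒ odd  ✗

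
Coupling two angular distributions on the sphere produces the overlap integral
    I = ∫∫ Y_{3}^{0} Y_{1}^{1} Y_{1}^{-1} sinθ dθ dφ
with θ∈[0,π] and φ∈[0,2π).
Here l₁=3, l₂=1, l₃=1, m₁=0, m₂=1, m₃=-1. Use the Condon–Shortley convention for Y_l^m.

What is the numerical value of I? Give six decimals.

l₃=1 ∉ [2,4] — triangle fails ⇒ I = 0

0.000000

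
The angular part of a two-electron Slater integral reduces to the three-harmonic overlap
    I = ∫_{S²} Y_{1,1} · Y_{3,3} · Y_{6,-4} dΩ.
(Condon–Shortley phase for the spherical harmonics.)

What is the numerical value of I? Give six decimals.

|1−3|≤6≤1+3 violated ⇒ I = 0

0.000000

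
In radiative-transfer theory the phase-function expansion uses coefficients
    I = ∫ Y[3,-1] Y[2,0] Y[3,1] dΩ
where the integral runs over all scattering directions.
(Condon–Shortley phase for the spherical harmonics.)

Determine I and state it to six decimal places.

Rules hold: Σm=0, L=8 even, 1≤3≤5.
N = 7·5·7 = 245
Δ = 2!·4!·2!/9! = 1/3780
Racah Σ t=0..2: t=0:+1/24 t=1:−1/4 t=2:+1/24 = -1/6
⇒ 3j(3 2 3; 0 0 0)² = 4/105, sgn +1
Racah Σ t=0..2: t=0:+1/96 t=1:−1/6 t=2:+1/16 = -3/32
⇒ 3j(3 2 3; -1 0 1)² = 3/140, sgn -1
4πI² = N·(3j₀)²·(3jₘ)² = 1/5
I = -1·√(0.2/4π) = -0.12615663

-0.126157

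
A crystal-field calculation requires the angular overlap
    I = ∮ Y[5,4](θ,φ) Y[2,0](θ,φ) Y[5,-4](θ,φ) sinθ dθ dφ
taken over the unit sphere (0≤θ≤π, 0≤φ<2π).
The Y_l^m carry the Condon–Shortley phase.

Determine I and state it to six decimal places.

Rules hold: Σm=0, L=12 even, 3≤5≤7.
N = 11·5·11 = 605
Δ = 2!·8!·2!/13! = 1/38610
Racah Σ t=0..2: t=0:+1/2880 t=1:−1/576 t=2:+1/2880 = -1/960
⇒ 3j(5 2 5; 0 0 0)² = 10/429, sgn +1
Racah Σ t=0..1: t=0:+1/20160 t=1:−1/40320 = 1/40320
⇒ 3j(5 2 5; 4 0 -4)² = 6/715, sgn -1
4πI² = N·(3j₀)²·(3jₘ)² = 20/169
I = -1·√(0.118343/4π) = -0.09704356

-0.097044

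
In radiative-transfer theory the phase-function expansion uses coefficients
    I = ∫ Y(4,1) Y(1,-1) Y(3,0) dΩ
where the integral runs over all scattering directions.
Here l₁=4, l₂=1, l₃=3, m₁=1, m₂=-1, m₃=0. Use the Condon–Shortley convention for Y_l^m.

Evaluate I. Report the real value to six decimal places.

-0.194664

Rules hold: Σm=0, L=8 even, 3≤3≤5.
N = 9·3·7 = 189
Δ = 2!·6!·0!/9! = 1/252
Racah Σ t=1..1: t=1:−1/36 = -1/36
⇒ 3j(4 1 3; 0 0 0)² = 4/63, sgn +1
Racah Σ t=0..0: t=0:+1/72 = 1/72
⇒ 3j(4 1 3; 1 -1 0)² = 5/126, sgn -1
4πI² = N·(3j₀)²·(3jₘ)² = 10/21
I = -1·√(0.47619/4π) = -0.19466390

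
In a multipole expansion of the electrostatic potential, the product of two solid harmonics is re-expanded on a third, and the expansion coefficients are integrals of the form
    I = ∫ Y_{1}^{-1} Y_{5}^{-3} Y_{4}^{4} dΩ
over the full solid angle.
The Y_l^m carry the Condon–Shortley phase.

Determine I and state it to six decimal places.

-0.049106

m-sum 0 ✓  L=10 even ✓  4≤4≤6 ✓
Π(2lᵢ+1) = 3×11×9 = 297
triangle coeff Δ(1,5,4) = 1/495
Σ_t [1,1]: t=1:−1/576 = -1/576
(3j)²=5/99 [(1 5 4; 0 0 0)], sign=-1
Σ_t [2,2]: t=2:+1/80640 = 1/80640
(3j)²=1/495 [(1 5 4; -1 -3 4)], sign=+1
⇒ 4πI² = 1/33
I = (-1)√(1/33/(4π)) = -0.04910640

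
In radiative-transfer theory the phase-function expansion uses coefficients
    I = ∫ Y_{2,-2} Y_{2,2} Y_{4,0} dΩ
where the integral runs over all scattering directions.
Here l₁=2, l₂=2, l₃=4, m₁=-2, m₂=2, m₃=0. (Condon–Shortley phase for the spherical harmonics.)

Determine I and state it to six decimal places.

Rules hold: Σm=0, L=8 even, 0≤4≤4.
N = 5·5·9 = 225
Δ = 0!·4!·4!/9! = 1/630
Racah Σ t=0..0: t=0:+1/16 = 1/16
⇒ 3j(2 2 4; 0 0 0)² = 2/35, sgn +1
Racah Σ t=0..0: t=0:+1/576 = 1/576
⇒ 3j(2 2 4; -2 2 0)² = 1/630, sgn +1
4πI² = N·(3j₀)²·(3jₘ)² = 1/49
I = +1·√(0.0204082/4π) = 0.04029926

0.040299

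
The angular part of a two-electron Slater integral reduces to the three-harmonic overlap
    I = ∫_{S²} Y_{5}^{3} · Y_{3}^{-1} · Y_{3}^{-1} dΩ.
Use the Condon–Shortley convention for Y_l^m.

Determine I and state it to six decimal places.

m-sum = 3 − 1 − 1 = 1 ≠ 0 ⇒ I = 0

0.000000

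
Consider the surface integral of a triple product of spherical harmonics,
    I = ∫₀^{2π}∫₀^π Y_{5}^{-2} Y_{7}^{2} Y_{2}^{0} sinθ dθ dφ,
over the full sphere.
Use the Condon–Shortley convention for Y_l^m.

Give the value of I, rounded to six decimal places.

Checks pass: Σm=0; 14 even; l₃=2∈[2,12].
(2·5+1)(2·7+1)(2·2+1) = 825
Δ: 10! 0! 4! / 15! → 1/15015
sum: t=5:−1/57600 = -1/57600
3j²(5 7 2; 0 0 0) = Δ·Π!·Σ² = 21/715  (sign -1)
sum: t=7:−1/120960 = -1/120960
3j²(5 7 2; -2 2 0) = Δ·Π!·Σ² = 24/1001  (sign -1)
combine: 4πI² = 825·21/715·24/1001 = 1080/1859
take √, sign +1: I = 0.21501425

0.215014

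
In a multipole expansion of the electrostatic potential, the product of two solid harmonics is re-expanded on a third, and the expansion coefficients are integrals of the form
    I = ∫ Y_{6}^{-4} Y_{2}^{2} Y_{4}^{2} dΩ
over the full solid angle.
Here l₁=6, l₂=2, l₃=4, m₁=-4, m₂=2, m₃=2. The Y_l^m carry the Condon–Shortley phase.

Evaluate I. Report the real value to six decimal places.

Rules hold: Σm=0, L=12 even, 4≤4≤8.
N = 13·5·9 = 585
Δ = 4!·8!·0!/13! = 1/6435
Racah Σ t=2..2: t=2:+1/2304 = 1/2304
⇒ 3j(6 2 4; 0 0 0)² = 5/143, sgn +1
Racah Σ t=4..4: t=4:+1/34560 = 1/34560
⇒ 3j(6 2 4; -4 2 2)² = 14/429, sgn +1
4πI² = N·(3j₀)²·(3jₘ)² = 1050/1573
I = +1·√(0.667514/4π) = 0.23047581

0.230476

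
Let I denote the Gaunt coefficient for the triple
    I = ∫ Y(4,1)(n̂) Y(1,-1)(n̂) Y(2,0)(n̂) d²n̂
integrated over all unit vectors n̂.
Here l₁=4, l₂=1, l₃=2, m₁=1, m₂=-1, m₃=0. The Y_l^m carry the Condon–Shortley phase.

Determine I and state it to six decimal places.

0.000000

|4−1|≤2≤4+1 violated ⇒ I = 0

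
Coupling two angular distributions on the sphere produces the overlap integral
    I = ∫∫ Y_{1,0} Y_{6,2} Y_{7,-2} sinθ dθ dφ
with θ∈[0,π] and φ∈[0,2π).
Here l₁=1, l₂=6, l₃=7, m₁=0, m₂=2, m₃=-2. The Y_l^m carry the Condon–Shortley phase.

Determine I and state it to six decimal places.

0.234717

m-sum 0 ✓  L=14 even ✓  5≤7≤7 ✓
Π(2lᵢ+1) = 3×13×15 = 585
triangle coeff Δ(1,6,7) = 1/1365
Σ_t [0,0]: t=0:+1/518400 = 1/518400
(3j)²=7/195 [(1 6 7; 0 0 0)], sign=-1
Σ_t [0,0]: t=0:+1/967680 = 1/967680
(3j)²=3/91 [(1 6 7; 0 2 -2)], sign=-1
⇒ 4πI² = 9/13
I = (+1)√(9/13/(4π)) = 0.23471705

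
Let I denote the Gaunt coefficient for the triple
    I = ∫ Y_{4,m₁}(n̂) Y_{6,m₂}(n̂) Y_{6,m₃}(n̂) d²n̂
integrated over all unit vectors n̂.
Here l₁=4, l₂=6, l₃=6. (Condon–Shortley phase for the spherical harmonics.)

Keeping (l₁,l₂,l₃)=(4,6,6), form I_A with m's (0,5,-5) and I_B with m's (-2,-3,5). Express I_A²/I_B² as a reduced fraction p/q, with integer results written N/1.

Shared (l₁,l₂,l₃)=(4,6,6): N and (l;000)² cancel in I_A²/I_B².
A: Δ = 4!·4!·8!/17! = 1/15315300; Racah Σ t=3..4: t=3:−1/1451520 t=4:+1/2903040 = -1/2903040; ⇒ 3j(4 6 6; 0 5 -5)² = 11/1547, sgn +1
B: Δ = 4!·4!·8!/17! = 1/15315300; Racah Σ t=2..3: t=2:+1/483840 t=3:−1/1451520 = 1/725760; ⇒ 3j(4 6 6; -2 -3 5)² = 24/1547, sgn -1
I_A²/I_B² = (11/1547)/(24/1547) = 11/24

11/24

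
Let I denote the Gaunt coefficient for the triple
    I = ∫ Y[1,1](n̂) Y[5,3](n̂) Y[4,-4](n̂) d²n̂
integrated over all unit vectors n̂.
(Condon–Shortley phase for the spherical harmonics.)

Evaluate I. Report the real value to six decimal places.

-0.049106

Rules hold: Σm=0, L=10 even, 4≤4≤6.
N = 3·11·9 = 297
Δ = 2!·0!·8!/11! = 1/495
Racah Σ t=1..1: t=1:−1/576 = -1/576
⇒ 3j(1 5 4; 0 0 0)² = 5/99, sgn -1
Racah Σ t=0..0: t=0:+1/80640 = 1/80640
⇒ 3j(1 5 4; 1 3 -4)² = 1/495, sgn +1
4πI² = N·(3j₀)²·(3jₘ)² = 1/33
I = -1·√(0.030303/4π) = -0.04910640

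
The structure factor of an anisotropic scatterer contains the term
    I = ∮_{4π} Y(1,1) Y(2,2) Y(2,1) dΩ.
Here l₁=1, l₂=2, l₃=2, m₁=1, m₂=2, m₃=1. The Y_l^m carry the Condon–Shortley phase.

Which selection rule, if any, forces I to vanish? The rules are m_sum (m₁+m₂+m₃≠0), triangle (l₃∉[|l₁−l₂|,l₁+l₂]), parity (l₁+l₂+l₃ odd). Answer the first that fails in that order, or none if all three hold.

Σmᵢ = 4  ✗
l₃∈[|l₁−l₂|,l₁+l₂]=[1,3], have l₃=2
Σlᵢ = 5 ⇒ odd

m_sum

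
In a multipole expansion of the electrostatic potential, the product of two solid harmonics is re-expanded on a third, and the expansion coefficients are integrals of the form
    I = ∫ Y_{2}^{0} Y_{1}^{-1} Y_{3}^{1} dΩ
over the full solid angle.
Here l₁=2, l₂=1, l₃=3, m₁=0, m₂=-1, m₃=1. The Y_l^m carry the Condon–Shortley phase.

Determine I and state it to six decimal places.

m-sum 0 ✓  L=6 even ✓  1≤3≤3 ✓
Π(2lᵢ+1) = 5×3×7 = 105
triangle coeff Δ(2,1,3) = 1/105
Σ_t [0,0]: t=0:+1/4 = 1/4
(3j)²=3/35 [(2 1 3; 0 0 0)], sign=-1
Σ_t [0,0]: t=0:+1/8 = 1/8
(3j)²=2/35 [(2 1 3; 0 -1 1)], sign=+1
⇒ 4πI² = 18/35
I = (-1)√(18/35/(4π)) = -0.20230066

-0.202301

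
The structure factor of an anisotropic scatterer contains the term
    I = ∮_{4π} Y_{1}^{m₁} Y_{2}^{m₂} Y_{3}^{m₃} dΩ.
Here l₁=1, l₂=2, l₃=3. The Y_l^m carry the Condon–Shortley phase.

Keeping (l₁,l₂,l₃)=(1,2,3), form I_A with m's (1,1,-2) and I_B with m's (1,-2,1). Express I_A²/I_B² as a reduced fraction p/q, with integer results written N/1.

Same 1,2,3: normalisation and zero-m 3j drop out of the ratio.
A: Δ: 0! 2! 4! / 7! → 1/105; sum: t=0:+1/12 = 1/12; 3j²(1 2 3; 1 1 -2) = Δ·Π!·Σ² = 2/21  (sign -1)
B: Δ: 0! 2! 4! / 7! → 1/105; sum: t=0:+1/48 = 1/48; 3j²(1 2 3; 1 -2 1) = Δ·Π!·Σ² = 1/105  (sign +1)
I_A²/I_B² = (2/21)/(1/105) = 10/1

10/1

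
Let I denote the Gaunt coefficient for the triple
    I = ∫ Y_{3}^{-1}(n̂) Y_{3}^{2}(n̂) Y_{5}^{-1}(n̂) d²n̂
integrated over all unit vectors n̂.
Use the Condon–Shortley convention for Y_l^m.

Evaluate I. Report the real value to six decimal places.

l₁+l₂+l₃=11 is odd: 3j(l;000)=0 ⇒ I=0

0.000000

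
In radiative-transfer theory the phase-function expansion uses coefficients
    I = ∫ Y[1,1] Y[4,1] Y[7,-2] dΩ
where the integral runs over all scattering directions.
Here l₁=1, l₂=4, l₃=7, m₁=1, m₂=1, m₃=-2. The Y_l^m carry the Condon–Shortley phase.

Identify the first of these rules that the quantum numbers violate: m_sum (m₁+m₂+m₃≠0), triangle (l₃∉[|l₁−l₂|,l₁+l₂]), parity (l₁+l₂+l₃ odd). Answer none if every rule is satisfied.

triangle

m₁+m₂+m₃ = 1 + 1 − 2 = 0  ✓
triangle: |1−4|=3 ≤ l₃=7 ≤ 1+4=5  ✗
parity: l₁+l₂+l₃ = 12 is even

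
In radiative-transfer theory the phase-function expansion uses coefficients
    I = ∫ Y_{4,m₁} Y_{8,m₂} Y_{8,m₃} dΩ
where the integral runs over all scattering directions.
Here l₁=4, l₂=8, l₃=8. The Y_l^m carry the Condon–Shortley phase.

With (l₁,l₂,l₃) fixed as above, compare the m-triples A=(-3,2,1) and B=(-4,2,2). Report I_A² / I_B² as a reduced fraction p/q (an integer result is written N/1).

1/35

Shared (l₁,l₂,l₃)=(4,8,8): N and (l;000)² cancel in I_A²/I_B².
A: Δ = 4!·4!·12!/21! = 1/185175900; Racah Σ t=3..4: t=3:−1/87091200 t=4:+1/74649600 = 1/522547200; ⇒ 3j(4 8 8; -3 2 1)² = 2/4199, sgn -1
B: Δ = 4!·4!·12!/21! = 1/185175900; Racah Σ t=4..4: t=4:+1/298598400 = 1/298598400; ⇒ 3j(4 8 8; -4 2 2)² = 70/4199, sgn +1
I_A²/I_B² = (2/4199)/(70/4199) = 1/35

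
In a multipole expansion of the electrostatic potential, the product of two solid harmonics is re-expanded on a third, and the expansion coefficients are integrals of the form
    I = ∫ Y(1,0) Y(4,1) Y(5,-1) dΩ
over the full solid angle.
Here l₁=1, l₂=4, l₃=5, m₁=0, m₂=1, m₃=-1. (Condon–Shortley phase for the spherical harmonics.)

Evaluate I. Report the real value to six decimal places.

-0.240571

Rules hold: Σm=0, L=10 even, 3≤5≤5.
N = 3·9·11 = 297
Δ = 0!·2!·8!/11! = 1/495
Racah Σ t=0..0: t=0:+1/576 = 1/576
⇒ 3j(1 4 5; 0 0 0)² = 5/99, sgn -1
Racah Σ t=0..0: t=0:+1/720 = 1/720
⇒ 3j(1 4 5; 0 1 -1)² = 8/165, sgn +1
4πI² = N·(3j₀)²·(3jₘ)² = 8/11
I = -1·√(0.727273/4π) = -0.24057125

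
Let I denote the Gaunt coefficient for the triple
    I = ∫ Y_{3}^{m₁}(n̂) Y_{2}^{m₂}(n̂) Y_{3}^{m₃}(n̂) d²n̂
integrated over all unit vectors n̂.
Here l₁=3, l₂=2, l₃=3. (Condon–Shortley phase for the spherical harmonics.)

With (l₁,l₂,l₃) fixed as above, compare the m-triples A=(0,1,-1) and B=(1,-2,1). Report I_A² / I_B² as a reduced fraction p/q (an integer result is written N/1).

1/12

Shared (l₁,l₂,l₃)=(3,2,3): N and (l;000)² cancel in I_A²/I_B².
A: Δ = 2!·4!·2!/9! = 1/3780; Racah Σ t=1..2: t=1:−1/8 t=2:+1/12 = -1/24; ⇒ 3j(3 2 3; 0 1 -1)² = 1/210, sgn -1
B: Δ = 2!·4!·2!/9! = 1/3780; Racah Σ t=0..0: t=0:+1/16 = 1/16; ⇒ 3j(3 2 3; 1 -2 1)² = 2/35, sgn +1
I_A²/I_B² = (1/210)/(2/35) = 1/12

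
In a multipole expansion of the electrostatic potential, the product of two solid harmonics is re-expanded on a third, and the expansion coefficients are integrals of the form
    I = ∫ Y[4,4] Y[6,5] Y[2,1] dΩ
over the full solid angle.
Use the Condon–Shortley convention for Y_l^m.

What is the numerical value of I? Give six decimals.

0.000000

Σmᵢ = 10 ≠ 0, so the φ-integral vanishes; I = 0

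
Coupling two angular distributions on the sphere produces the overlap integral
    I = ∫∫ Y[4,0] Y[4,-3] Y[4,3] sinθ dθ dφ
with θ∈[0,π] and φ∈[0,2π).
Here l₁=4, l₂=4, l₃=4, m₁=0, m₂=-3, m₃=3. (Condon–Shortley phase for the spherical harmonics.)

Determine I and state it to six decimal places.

0.159788

m-sum 0 ✓  L=12 even ✓  0≤4≤8 ✓
Π(2lᵢ+1) = 9×9×9 = 729
triangle coeff Δ(4,4,4) = 1/450450
Σ_t [0,4]: t=0:+1/13824 t=1:−1/216 t=2:+1/64 t=3:−1/216 t=4:+1/13824 = 5/768
(3j)²=18/1001 [(4 4 4; 0 0 0)], sign=+1
Σ_t [0,1]: t=0:+1/3456 t=1:−1/864 = -1/1152
(3j)²=7/286 [(4 4 4; 0 -3 3)], sign=+1
⇒ 4πI² = 6561/20449
I = (+1)√(6561/20449/(4π)) = 0.15978796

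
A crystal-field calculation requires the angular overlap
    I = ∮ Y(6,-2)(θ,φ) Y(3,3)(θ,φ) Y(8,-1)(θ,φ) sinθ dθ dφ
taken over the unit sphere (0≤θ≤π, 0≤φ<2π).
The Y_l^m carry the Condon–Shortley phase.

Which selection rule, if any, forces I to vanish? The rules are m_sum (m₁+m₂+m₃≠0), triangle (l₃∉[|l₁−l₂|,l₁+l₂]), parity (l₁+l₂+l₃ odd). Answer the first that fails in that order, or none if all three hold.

parity

m₁+m₂+m₃ = -2 + 3 − 1 = 0  ✓
triangle: |6−3|=3 ≤ l₃=8 ≤ 6+3=9  ✓
parity: l₁+l₂+l₃ = 17 is odd  ✗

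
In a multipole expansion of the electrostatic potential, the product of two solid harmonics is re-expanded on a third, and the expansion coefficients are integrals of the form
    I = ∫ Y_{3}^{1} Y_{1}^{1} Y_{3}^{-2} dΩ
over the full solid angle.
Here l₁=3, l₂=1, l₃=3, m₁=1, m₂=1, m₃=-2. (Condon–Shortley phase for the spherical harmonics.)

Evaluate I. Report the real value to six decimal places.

0.000000

L=7 odd ⇒ parity kills the (l;000) factor ⇒ I = 0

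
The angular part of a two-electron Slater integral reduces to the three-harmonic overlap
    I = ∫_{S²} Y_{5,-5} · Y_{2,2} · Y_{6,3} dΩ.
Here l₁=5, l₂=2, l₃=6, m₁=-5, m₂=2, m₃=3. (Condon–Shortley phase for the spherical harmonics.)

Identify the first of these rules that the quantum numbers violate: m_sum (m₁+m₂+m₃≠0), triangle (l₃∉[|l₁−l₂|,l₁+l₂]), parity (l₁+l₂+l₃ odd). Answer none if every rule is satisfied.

parity

Σmᵢ = 0  ✓
l₃∈[|l₁−l₂|,l₁+l₂]=[3,7], have l₃=6  ✓
Σlᵢ = 13 ⇒ odd  ✗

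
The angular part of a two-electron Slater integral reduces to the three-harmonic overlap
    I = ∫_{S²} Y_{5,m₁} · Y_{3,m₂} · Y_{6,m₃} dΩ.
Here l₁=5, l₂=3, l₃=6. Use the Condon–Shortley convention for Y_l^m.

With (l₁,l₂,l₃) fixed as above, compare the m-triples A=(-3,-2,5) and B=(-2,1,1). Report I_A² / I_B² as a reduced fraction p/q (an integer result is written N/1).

Same 5,3,6: normalisation and zero-m 3j drop out of the ratio.
A: Δ: 2! 8! 4! / 15! → 1/675675; sum: t=0:+1/483840 t=1:−1/120960 = -1/161280; 3j²(5 3 6; -3 -2 5) = Δ·Π!·Σ² = 2/91  (sign +1)
B: Δ: 2! 8! 4! / 15! → 1/675675; sum: t=0:+1/241920 t=1:−1/8640 t=2:+1/5760 = 1/16128; 3j²(5 3 6; -2 1 1) = Δ·Π!·Σ² = 5/1001  (sign -1)
I_A²/I_B² = (2/91)/(5/1001) = 22/5

22/5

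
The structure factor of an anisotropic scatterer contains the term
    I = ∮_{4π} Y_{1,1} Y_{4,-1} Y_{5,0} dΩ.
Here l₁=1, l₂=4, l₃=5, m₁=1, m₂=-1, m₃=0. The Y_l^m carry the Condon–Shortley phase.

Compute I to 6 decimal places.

m-sum 0 ✓  L=10 even ✓  3≤5≤5 ✓
Π(2lᵢ+1) = 3×9×11 = 297
triangle coeff Δ(1,4,5) = 1/495
Σ_t [0,0]: t=0:+1/576 = 1/576
(3j)²=5/99 [(1 4 5; 0 0 0)], sign=-1
Σ_t [0,0]: t=0:+1/1440 = 1/1440
(3j)²=2/99 [(1 4 5; 1 -1 0)], sign=-1
⇒ 4πI² = 10/33
I = (+1)√(10/33/(4π)) = 0.15528807

0.155288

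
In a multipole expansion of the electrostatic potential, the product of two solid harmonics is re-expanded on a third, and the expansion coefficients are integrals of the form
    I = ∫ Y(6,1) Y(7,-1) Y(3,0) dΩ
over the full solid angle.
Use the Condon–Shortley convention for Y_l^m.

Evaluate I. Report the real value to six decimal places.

-0.127722

Rules hold: Σm=0, L=16 even, 1≤3≤13.
N = 13·15·7 = 1365
Δ = 10!·2!·4!/17! = 1/2042040
Racah Σ t=4..6: t=4:+1/207360 t=5:−1/57600 t=6:+1/207360 = -1/129600
⇒ 3j(6 7 3; 0 0 0)² = 168/12155, sgn +1
Racah Σ t=3..5: t=3:−1/362880 t=4:+1/69120 t=5:−1/172800 = 43/7257600
⇒ 3j(6 7 3; 1 -1 0)² = 1849/170170, sgn -1
4πI² = N·(3j₀)²·(3jₘ)² = 465948/2272985
I = -1·√(0.204994/4π) = -0.12772194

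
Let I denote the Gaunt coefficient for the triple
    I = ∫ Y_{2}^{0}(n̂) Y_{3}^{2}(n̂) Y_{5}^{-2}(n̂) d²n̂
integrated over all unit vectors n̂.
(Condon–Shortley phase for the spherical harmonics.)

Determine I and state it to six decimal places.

0.190188

Rules hold: Σm=0, L=10 even, 1≤5≤5.
N = 5·7·11 = 385
Δ = 0!·4!·6!/11! = 1/2310
Racah Σ t=0..0: t=0:+1/144 = 1/144
⇒ 3j(2 3 5; 0 0 0)² = 10/231, sgn -1
Racah Σ t=0..0: t=0:+1/480 = 1/480
⇒ 3j(2 3 5; 0 2 -2)² = 3/110, sgn -1
4πI² = N·(3j₀)²·(3jₘ)² = 5/11
I = +1·√(0.454545/4π) = 0.19018827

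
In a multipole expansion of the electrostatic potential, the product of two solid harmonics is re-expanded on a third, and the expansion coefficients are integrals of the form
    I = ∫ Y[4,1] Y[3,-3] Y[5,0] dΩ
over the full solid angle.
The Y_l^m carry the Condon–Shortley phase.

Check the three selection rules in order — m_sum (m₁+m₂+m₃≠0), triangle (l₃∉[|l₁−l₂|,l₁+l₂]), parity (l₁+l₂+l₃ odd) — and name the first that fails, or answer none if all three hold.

m_sum

Σmᵢ = -2  ✗
l₃∈[|l₁−l₂|,l₁+l₂]=[1,7], have l₃=5
Σlᵢ = 12 ⇒ even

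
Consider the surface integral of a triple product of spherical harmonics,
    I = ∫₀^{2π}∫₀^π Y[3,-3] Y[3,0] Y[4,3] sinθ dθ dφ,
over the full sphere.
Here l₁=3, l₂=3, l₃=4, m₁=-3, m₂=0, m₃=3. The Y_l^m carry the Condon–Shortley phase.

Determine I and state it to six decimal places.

Rules hold: Σm=0, L=10 even, 0≤4≤6.
N = 7·7·9 = 441
Δ = 2!·4!·4!/11! = 1/34650
Racah Σ t=0..2: t=0:+1/72 t=1:−1/16 t=2:+1/72 = -5/144
⇒ 3j(3 3 4; 0 0 0)² = 2/77, sgn -1
Racah Σ t=2..2: t=2:+1/288 = 1/288
⇒ 3j(3 3 4; -3 0 3)² = 1/22, sgn -1
4πI² = N·(3j₀)²·(3jₘ)² = 63/121
I = +1·√(0.520661/4π) = 0.20355073

0.203551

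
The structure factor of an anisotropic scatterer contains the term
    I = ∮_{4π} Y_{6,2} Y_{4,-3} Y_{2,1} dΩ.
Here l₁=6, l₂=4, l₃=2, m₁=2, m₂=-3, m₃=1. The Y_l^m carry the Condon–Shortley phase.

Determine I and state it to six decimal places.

Rules hold: Σm=0, L=12 even, 2≤2≤10.
N = 13·9·5 = 585
Δ = 8!·4!·0!/13! = 1/6435
Racah Σ t=4..4: t=4:+1/2304 = 1/2304
⇒ 3j(6 4 2; 0 0 0)² = 5/143, sgn +1
Racah Σ t=1..1: t=1:−1/30240 = -1/30240
⇒ 3j(6 4 2; 2 -3 1)² = 32/6435, sgn +1
4πI² = N·(3j₀)²·(3jₘ)² = 160/1573
I = +1·√(0.101716/4π) = 0.08996855

0.089969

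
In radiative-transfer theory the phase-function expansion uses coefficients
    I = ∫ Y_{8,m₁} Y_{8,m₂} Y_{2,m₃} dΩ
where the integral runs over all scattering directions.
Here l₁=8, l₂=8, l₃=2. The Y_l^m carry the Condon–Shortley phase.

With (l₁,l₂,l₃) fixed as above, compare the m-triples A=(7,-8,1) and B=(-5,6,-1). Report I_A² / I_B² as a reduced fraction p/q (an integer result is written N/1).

600/847

l's match ⇒ only the (l;m) 3-j factors differ between A and B.
A: triangle coeff Δ(8,8,2) = 1/348840; Σ_t [0,0]: t=0:+1/174356582400 = 1/174356582400; (3j)²=5/323 [(8 8 2; 7 -8 1)], sign=-1
B: triangle coeff Δ(8,8,2) = 1/348840; Σ_t [12,13]: t=12:+1/1916006400 t=13:−1/12454041600 = 1/2264371200; (3j)²=847/38760 [(8 8 2; -5 6 -1)], sign=-1
I_A²/I_B² = (5/323)/(847/38760) = 600/847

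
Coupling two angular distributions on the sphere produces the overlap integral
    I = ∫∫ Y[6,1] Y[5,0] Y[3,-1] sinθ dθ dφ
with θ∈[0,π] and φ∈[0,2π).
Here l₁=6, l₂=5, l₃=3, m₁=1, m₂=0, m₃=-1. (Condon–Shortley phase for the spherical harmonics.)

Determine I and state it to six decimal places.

-0.077843

Rules hold: Σm=0, L=14 even, 1≤3≤11.
N = 13·11·7 = 1001
Δ = 8!·4!·2!/15! = 1/675675
Racah Σ t=3..5: t=3:−1/8640 t=4:+1/2304 t=5:−1/8640 = 7/34560
⇒ 3j(6 5 3; 0 0 0)² = 7/429, sgn -1
Racah Σ t=3..5: t=3:−1/5760 t=4:+1/3456 t=5:−1/34560 = 1/11520
⇒ 3j(6 5 3; 1 0 -1)² = 2/429, sgn +1
4πI² = N·(3j₀)²·(3jₘ)² = 98/1287
I = -1·√(0.0761461/4π) = -0.07784287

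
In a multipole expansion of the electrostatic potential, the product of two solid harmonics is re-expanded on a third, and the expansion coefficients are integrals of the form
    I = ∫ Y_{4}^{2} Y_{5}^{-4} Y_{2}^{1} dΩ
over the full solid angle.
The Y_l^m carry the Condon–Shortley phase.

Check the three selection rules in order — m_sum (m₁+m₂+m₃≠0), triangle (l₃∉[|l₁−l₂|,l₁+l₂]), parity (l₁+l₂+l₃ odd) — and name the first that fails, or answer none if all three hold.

m_sum

m₁+m₂+m₃ = 2 − 4 + 1 = -1  ✗
triangle: |4−5|=1 ≤ l₃=2 ≤ 4+5=9
parity: l₁+l₂+l₃ = 11 is odd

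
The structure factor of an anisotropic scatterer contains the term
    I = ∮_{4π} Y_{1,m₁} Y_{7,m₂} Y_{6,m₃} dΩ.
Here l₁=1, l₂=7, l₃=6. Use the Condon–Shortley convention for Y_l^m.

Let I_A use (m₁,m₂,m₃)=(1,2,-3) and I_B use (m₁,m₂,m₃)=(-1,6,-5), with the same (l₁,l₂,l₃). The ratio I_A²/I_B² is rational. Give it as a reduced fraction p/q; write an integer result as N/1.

5/39

Same 1,7,6: normalisation and zero-m 3j drop out of the ratio.
A: Δ: 2! 0! 12! / 15! → 1/1365; sum: t=0:+1/4354560 = 1/4354560; 3j²(1 7 6; 1 2 -3) = Δ·Π!·Σ² = 2/273  (sign -1)
B: Δ: 2! 0! 12! / 15! → 1/1365; sum: t=2:+1/79833600 = 1/79833600; 3j²(1 7 6; -1 6 -5) = Δ·Π!·Σ² = 2/35  (sign -1)
I_A²/I_B² = (2/273)/(2/35) = 5/39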